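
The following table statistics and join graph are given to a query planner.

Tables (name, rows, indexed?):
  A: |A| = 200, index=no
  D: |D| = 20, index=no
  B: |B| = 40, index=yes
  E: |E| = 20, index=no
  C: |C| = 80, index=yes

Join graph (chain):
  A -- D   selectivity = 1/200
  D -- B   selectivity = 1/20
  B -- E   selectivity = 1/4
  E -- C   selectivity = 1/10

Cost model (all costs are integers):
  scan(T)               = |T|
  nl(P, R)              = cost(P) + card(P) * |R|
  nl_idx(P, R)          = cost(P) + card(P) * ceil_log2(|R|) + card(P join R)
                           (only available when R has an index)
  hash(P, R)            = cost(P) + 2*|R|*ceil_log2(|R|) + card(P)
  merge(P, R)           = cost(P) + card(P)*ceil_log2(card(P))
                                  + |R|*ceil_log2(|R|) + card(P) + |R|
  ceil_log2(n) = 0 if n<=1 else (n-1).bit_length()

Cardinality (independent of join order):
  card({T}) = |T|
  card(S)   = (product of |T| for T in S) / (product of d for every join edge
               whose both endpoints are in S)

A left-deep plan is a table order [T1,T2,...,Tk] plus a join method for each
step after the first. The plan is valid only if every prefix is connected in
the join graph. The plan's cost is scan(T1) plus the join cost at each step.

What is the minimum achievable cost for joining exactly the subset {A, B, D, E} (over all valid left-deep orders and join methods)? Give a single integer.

Selinger DP over subsets of {A,B,D,E}:
  {A}: scan cost=200, card=200
  {D}: scan cost=20, card=20
  {B}: scan cost=40, card=40
  {E}: scan cost=20, card=20
  {AD}: card=20; try (D,hash)→600, (A,merge)→1940, (D,merge)→2120, (A,hash)→3240, (A,nl)→4020, (D,nl)→4200; best=600 via (D,hash)
  {BD}: card=40; try (B,nl_idx)→180, (D,hash)→280, (B,merge)→420, (D,merge)→440, (B,hash)→520, (B,nl)→820 …(+1); best=180 via (B,nl_idx)
  {BE}: card=200; try (E,hash)→280, (B,nl_idx)→340, (B,merge)→420, (E,merge)→440, (B,hash)→520, (B,nl)→820 …(+1); best=280 via (E,hash)
  {ABD}: card=40; try (B,nl_idx)→760, (B,merge)→1000, (B,hash)→1100, (B,nl)→1400, (A,merge)→2260, (A,hash)→3420 …(+1); best=760 via (B,nl_idx)
  {BDE}: card=200; try (E,hash)→420, (E,merge)→580, (D,hash)→680, (E,nl)→980, (D,merge)→2200, (D,nl)→4280; best=420 via (E,hash)
  {ABDE}: card=200; try (E,hash)→1000, (E,merge)→1160, (E,nl)→1560, (A,hash)→3820, (A,merge)→4020, (A,nl)→40420; best=1000 via (E,hash)

1000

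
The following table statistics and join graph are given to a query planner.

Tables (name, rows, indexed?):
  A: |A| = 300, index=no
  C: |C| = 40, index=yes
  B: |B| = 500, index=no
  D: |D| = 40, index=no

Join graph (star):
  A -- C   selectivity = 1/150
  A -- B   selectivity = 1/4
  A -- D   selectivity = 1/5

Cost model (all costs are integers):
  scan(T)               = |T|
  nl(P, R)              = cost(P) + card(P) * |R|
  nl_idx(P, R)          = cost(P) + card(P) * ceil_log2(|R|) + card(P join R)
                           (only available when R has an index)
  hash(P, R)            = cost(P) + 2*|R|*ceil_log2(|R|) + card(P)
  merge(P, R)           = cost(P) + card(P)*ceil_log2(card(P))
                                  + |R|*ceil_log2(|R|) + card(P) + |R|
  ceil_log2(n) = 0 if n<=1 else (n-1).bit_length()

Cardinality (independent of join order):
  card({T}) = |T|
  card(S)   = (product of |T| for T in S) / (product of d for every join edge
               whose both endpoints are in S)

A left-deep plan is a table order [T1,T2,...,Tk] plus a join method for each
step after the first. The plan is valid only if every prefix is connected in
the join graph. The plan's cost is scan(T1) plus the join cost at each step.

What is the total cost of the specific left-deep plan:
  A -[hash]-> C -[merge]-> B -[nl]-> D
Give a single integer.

step 1: scan A: cost=300, card=300
step 2: join C via hash
    card(P join C) = 300*40/(150) = 80
    cost = 300 + 2*40*6 + 300 = 1080
step 3: join B via merge
    card(P join B) = 80*500/(4) = 10000
    cost = 1080 + 80*7 + 500*9 + 80 + 500 = 6720
step 4: join D via nl
    card(P join D) = 10000*40/(5) = 80000
    cost = 6720 + 10000*40 = 406720

406720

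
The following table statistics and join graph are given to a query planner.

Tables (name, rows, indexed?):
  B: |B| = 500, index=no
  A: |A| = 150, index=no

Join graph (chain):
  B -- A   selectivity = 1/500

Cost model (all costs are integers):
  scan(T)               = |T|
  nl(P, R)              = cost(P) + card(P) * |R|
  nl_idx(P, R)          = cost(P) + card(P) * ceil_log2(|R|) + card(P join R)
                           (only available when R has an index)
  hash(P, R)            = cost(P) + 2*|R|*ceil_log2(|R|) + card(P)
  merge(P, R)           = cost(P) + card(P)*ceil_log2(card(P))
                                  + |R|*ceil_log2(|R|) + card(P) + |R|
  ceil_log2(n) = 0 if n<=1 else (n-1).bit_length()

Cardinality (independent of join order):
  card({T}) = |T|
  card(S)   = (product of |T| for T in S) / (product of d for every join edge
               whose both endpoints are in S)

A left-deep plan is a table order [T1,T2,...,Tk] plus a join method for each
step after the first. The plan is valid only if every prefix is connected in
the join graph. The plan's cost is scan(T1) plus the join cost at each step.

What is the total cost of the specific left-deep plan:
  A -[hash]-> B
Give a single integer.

9300

step 1: scan A: cost=150, card=150
step 2: join B via hash
    card(P join B) = 150*500/(500) = 150
    cost = 150 + 2*500*9 + 150 = 9300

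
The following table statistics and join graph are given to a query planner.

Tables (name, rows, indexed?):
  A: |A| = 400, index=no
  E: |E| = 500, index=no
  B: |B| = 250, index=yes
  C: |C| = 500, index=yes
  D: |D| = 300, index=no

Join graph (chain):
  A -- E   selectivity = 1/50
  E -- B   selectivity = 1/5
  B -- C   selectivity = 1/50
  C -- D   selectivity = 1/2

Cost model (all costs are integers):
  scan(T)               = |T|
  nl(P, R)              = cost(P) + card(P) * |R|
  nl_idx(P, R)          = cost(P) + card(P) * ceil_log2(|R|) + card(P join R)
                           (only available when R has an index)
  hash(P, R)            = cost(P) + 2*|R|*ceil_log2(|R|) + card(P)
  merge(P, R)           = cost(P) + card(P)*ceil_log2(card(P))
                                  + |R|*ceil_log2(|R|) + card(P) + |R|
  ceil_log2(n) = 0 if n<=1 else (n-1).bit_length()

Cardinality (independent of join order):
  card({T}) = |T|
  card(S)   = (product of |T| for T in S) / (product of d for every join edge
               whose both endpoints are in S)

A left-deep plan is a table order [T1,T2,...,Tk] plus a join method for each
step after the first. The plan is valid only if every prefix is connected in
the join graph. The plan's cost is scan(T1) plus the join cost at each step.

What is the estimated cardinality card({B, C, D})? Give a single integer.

Tables in S: B(250), C(500), D(300)
Edges inside S: B-C(d=50), C-D(d=2)
numerator = 250 * 500 * 300 = 37500000
denominator = 50 * 2 = 100
card(S) = 37500000 / 100 = 375000

375000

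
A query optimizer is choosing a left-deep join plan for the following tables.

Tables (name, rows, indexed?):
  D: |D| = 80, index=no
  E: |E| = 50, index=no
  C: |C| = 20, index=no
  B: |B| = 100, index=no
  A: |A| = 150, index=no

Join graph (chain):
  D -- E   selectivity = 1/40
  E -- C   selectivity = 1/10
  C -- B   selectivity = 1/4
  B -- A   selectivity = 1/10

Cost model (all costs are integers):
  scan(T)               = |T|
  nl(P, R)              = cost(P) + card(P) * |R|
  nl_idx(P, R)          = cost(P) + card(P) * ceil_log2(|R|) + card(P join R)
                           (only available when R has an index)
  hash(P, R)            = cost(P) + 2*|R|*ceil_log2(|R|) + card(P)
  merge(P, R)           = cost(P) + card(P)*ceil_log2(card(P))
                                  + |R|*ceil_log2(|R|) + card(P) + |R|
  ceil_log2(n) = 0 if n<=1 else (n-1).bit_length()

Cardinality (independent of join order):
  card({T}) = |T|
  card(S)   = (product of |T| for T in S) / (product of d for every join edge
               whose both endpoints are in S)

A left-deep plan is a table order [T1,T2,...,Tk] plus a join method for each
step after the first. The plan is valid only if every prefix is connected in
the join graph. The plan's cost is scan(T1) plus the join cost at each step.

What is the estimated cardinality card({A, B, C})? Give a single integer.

Tables in S: A(150), B(100), C(20)
Edges inside S: C-B(d=4), B-A(d=10)
numerator = 150 * 100 * 20 = 300000
denominator = 4 * 10 = 40
card(S) = 300000 / 40 = 7500

7500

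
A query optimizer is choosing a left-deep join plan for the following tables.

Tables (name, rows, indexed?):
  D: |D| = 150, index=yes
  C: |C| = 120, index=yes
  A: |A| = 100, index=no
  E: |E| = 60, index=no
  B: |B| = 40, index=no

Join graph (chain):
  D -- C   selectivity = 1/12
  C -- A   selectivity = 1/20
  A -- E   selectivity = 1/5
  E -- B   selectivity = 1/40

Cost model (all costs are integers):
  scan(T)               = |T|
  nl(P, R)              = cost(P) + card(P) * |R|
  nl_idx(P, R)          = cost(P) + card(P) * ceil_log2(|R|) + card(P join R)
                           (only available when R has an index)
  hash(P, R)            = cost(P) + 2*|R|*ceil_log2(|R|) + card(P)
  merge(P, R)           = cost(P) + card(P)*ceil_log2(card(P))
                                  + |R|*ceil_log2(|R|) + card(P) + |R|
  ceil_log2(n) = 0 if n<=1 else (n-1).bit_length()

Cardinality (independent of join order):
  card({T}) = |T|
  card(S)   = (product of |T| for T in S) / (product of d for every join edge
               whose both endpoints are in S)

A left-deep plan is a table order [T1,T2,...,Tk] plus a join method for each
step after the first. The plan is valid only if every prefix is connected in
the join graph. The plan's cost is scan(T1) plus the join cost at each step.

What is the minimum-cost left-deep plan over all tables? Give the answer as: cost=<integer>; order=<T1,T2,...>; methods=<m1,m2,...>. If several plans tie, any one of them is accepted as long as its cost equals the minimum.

cost=14300; order=E,B,A,C,D; methods=hash,merge,hash,hash

Selinger DP (subsets sized 1..n):
  {D}: scan cost=150, card=150
  {C}: scan cost=120, card=120
  {A}: scan cost=100, card=100
  {E}: scan cost=60, card=60
  {B}: scan cost=40, card=40
  {CD}: card=1500; try (C,hash)→1980, (D,merge)→2430, (C,merge)→2460, (D,nl_idx)→2580, (D,hash)→2640, (C,nl_idx)→2700 …(+2); best=1980 via (C,hash)
  {AC}: card=600; try (C,nl_idx)→1400, (A,hash)→1640, (C,merge)→1860, (C,hash)→1880, (A,merge)→1880, (C,nl)→12100 …(+1); best=1400 via (C,nl_idx)
  {AE}: card=1200; try (E,hash)→920, (A,merge)→1280, (E,merge)→1320, (A,hash)→1520, (A,nl)→6060, (E,nl)→6100; best=920 via (E,hash)
  {BE}: card=60; try (B,hash)→600, (E,merge)→740, (B,merge)→760, (E,hash)→800, (E,nl)→2440, (B,nl)→2460; best=600 via (B,hash)
  {ACD}: card=7500; try (D,hash)→4400, (A,hash)→4880, (D,merge)→9350, (D,nl_idx)→13700, (A,merge)→20780, (D,nl)→91400 …(+1); best=4400 via (D,hash)
  {ACE}: card=7200; try (E,hash)→2720, (C,hash)→3800, (E,merge)→8420, (C,merge)→16280, (C,nl_idx)→16520, (E,nl)→37400 …(+1); best=2720 via (E,hash)
  {ABE}: card=1200; try (A,merge)→1820, (A,hash)→2060, (B,hash)→2600, (A,nl)→6600, (B,merge)→15600, (B,nl)→48920; best=1820 via (A,merge)
  {ACDE}: card=90000; try (D,hash)→12320, (E,hash)→12620, (D,merge)→104870, (E,merge)→109820, (D,nl_idx)→150320, (E,nl)→454400 …(+1); best=12320 via (D,hash)
  {ABCE}: card=7200; try (C,hash)→4700, (B,hash)→10400, (C,merge)→17180, (C,nl_idx)→17420, (B,merge)→103800, (C,nl)→145820 …(+1); best=4700 via (C,hash)
  {ABCDE}: card=90000; try (D,hash)→14300, (B,hash)→102800, (D,merge)→106850, (D,nl_idx)→152300, (D,nl)→1084700, (B,merge)→1632600 …(+1); best=14300 via (D,hash)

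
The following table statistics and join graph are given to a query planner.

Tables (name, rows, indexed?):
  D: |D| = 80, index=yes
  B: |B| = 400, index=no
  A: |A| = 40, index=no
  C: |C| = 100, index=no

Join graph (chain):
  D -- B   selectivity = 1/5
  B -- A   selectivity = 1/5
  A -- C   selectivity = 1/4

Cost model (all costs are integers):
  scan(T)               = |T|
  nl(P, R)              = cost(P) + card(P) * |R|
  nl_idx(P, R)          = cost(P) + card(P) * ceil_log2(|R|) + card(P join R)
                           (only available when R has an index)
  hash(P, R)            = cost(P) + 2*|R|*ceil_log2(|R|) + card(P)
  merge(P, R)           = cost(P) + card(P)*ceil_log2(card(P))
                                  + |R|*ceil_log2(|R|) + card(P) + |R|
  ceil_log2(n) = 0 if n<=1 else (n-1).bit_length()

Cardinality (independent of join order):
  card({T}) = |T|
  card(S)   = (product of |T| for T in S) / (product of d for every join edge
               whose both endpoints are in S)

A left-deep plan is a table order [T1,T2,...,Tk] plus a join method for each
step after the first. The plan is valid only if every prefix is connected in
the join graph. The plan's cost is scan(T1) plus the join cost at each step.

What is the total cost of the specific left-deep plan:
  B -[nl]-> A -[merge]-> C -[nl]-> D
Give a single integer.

6458800

step 1: scan B: cost=400, card=400
step 2: join A via nl
    card(P join A) = 400*40/(5) = 3200
    cost = 400 + 400*40 = 16400
step 3: join C via merge
    card(P join C) = 3200*100/(4) = 80000
    cost = 16400 + 3200*12 + 100*7 + 3200 + 100 = 58800
step 4: join D via nl
    card(P join D) = 80000*80/(5) = 1280000
    cost = 58800 + 80000*80 = 6458800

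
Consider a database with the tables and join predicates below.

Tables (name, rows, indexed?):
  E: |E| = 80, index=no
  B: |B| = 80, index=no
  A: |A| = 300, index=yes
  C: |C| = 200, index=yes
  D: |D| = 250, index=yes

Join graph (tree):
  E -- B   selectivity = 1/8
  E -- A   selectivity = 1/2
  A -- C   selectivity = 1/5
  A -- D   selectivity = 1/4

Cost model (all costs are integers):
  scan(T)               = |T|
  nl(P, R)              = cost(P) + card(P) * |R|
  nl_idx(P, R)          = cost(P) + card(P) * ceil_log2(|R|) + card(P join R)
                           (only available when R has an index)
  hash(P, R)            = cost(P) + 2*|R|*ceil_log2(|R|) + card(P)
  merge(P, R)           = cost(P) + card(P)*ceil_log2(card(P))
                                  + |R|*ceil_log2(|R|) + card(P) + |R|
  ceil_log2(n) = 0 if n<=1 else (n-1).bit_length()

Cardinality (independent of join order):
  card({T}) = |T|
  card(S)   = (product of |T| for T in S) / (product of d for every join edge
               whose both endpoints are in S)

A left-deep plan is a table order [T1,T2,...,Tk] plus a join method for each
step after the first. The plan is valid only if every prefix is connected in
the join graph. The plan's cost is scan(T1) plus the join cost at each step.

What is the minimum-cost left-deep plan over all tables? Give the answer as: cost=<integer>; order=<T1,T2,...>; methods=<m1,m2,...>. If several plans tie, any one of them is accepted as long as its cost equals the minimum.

cost=4934680; order=B,E,A,C,D; methods=hash,hash,hash,hash

Selinger DP (subsets sized 1..n):
  {E}: scan cost=80, card=80
  {B}: scan cost=80, card=80
  {A}: scan cost=300, card=300
  {C}: scan cost=200, card=200
  {D}: scan cost=250, card=250
  {BE}: card=800; try (E,hash)→1280, (B,hash)→1280, (E,merge)→1360, (B,merge)→1360, (E,nl)→6480, (B,nl)→6480; best=1280 via (E,hash)
  {AE}: card=12000; try (E,hash)→1720, (A,merge)→3720, (E,merge)→3940, (A,hash)→5560, (A,nl_idx)→12800, (A,nl)→24080 …(+1); best=1720 via (E,hash)
  {AC}: card=12000; try (C,hash)→3800, (A,merge)→5000, (C,merge)→5100, (A,hash)→5800, (A,nl_idx)→14000, (C,nl_idx)→14700 …(+2); best=3800 via (C,hash)
  {AD}: card=18750; try (D,hash)→4600, (A,merge)→5500, (D,merge)→5550, (A,hash)→5900, (A,nl_idx)→21250, (D,nl_idx)→21450 …(+2); best=4600 via (D,hash)
  {ABE}: card=120000; try (A,hash)→7480, (A,merge)→13080, (B,hash)→14840, (A,nl_idx)→128480, (B,merge)→182360, (A,nl)→241280 …(+1); best=7480 via (A,hash)
  {ACE}: card=480000; try (E,hash)→16920, (C,hash)→16920, (C,merge)→183520, (E,merge)→184440, (C,nl_idx)→577720, (E,nl)→963800 …(+1); best=16920 via (E,hash)
  {ADE}: card=750000; try (D,hash)→17720, (E,hash)→24470, (D,merge)→183970, (E,merge)→305240, (D,nl_idx)→847720, (E,nl)→1504600 …(+1); best=17720 via (D,hash)
  {ACD}: card=750000; try (D,hash)→19800, (C,hash)→26550, (D,merge)→186050, (C,merge)→306400, (D,nl_idx)→849800, (C,nl_idx)→904600 …(+2); best=19800 via (D,hash)
  {ABCE}: card=4800000; try (C,hash)→130680, (B,hash)→498040, (C,merge)→2169280, (C,nl_idx)→5767480, (B,merge)→9617560, (C,nl)→24007480 …(+1); best=130680 via (C,hash)
  {ABDE}: card=7500000; try (D,hash)→131480, (B,hash)→768840, (D,merge)→2169730, (D,nl_idx)→8467480, (B,merge)→15768360, (D,nl)→30007480 …(+1); best=131480 via (D,hash)
  {ACDE}: card=30000000; try (D,hash)→500920, (E,hash)→770920, (C,hash)→770920, (D,merge)→9619170, (C,merge)→15769520, (E,merge)→15770440 …(+5); best=500920 via (D,hash)
  {ABCDE}: card=300000000; try (D,hash)→4934680, (C,hash)→7634680, (B,hash)→30502040, (D,merge)→115332930, (C,merge)→180133280, (D,nl_idx)→338530680 …(+5); best=4934680 via (D,hash)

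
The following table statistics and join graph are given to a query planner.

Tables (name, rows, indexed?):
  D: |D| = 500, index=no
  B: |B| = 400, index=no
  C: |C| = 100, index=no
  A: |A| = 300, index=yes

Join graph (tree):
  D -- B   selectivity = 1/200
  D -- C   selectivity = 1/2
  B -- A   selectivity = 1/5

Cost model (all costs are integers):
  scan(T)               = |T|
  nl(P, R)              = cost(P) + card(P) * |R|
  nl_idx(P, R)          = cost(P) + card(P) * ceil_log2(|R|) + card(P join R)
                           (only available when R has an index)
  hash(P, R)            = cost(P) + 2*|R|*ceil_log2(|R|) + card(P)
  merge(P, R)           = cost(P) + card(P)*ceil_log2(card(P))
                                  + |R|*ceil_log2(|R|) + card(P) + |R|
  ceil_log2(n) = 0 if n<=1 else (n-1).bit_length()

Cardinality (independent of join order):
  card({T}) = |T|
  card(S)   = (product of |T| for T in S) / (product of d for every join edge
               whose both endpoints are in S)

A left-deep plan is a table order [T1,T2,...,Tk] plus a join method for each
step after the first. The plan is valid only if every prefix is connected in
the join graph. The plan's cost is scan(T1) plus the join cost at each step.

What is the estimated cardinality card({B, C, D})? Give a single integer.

50000

Tables in S: B(400), C(100), D(500)
Edges inside S: D-B(d=200), D-C(d=2)
numerator = 400 * 100 * 500 = 20000000
denominator = 200 * 2 = 400
card(S) = 20000000 / 400 = 50000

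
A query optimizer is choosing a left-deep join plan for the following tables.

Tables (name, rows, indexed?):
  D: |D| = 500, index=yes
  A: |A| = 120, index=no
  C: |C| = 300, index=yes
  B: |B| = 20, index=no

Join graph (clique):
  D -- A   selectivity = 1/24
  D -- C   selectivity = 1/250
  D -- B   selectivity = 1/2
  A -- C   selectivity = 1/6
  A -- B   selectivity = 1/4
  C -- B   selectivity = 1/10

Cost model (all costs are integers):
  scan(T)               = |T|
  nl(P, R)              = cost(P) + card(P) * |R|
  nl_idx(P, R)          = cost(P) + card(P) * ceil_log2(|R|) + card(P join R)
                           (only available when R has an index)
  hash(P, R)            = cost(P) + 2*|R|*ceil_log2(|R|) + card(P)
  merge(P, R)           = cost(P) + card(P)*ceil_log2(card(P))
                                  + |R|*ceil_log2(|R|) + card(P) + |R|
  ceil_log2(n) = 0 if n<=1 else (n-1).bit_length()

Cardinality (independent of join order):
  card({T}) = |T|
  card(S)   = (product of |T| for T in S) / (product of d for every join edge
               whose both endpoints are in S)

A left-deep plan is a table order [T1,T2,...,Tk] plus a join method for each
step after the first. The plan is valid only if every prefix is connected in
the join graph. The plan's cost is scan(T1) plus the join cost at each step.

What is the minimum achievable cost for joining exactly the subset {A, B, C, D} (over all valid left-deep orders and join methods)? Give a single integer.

Selinger DP over subsets of {A,B,C,D}:
  {D}: scan cost=500, card=500
  {A}: scan cost=120, card=120
  {C}: scan cost=300, card=300
  {B}: scan cost=20, card=20
  {AD}: card=2500; try (A,hash)→2680, (D,nl_idx)→3700, (D,merge)→6080, (A,merge)→6460, (D,hash)→9240, (D,nl)→60120 …(+1); best=2680 via (A,hash)
  {CD}: card=600; try (D,nl_idx)→3600, (C,nl_idx)→5600, (C,hash)→6400, (D,merge)→8300, (C,merge)→8500, (D,hash)→9600 …(+2); best=3600 via (D,nl_idx)
  {BD}: card=5000; try (B,hash)→1200, (D,merge)→5140, (D,nl_idx)→5200, (B,merge)→5620, (D,hash)→9040, (D,nl)→10020 …(+1); best=1200 via (B,hash)
  {AC}: card=6000; try (A,hash)→2280, (C,merge)→4080, (A,merge)→4260, (C,hash)→5640, (C,nl_idx)→7200, (C,nl)→36120 …(+1); best=2280 via (A,hash)
  {AB}: card=600; try (B,hash)→440, (A,merge)→1100, (B,merge)→1200, (A,hash)→1720, (A,nl)→2420, (B,nl)→2520; best=440 via (B,hash)
  {BC}: card=600; try (C,nl_idx)→800, (B,hash)→800, (C,merge)→3140, (B,merge)→3420, (C,hash)→5440, (C,nl)→6020 …(+1); best=800 via (C,nl_idx)
  {ACD}: card=500; try (A,hash)→5880, (C,hash)→10580, (A,merge)→11160, (D,hash)→17280, (C,nl_idx)→25680, (C,merge)→38180 …(+5); best=5880 via (A,hash)
  {ABD}: card=6250; try (B,hash)→5380, (A,hash)→7880, (D,hash)→10040, (D,merge)→12040, (D,nl_idx)→12090, (B,merge)→35300 …(+4); best=5380 via (B,hash)
  {BCD}: card=600; try (B,hash)→4400, (D,nl_idx)→6800, (B,merge)→10320, (D,hash)→10400, (C,hash)→11600, (D,merge)→12400 …(+5); best=4400 via (B,hash)
  {ABC}: card=3000; try (A,hash)→3080, (C,hash)→6440, (A,merge)→8360, (B,hash)→8480, (C,nl_idx)→8840, (C,merge)→10040 …(+4); best=3080 via (A,hash)
  {ABCD}: card=125; try (B,hash)→6580, (A,hash)→6680, (B,merge)→11000, (A,merge)→11960, (D,hash)→15080, (B,nl)→15880 …(+8); best=6580 via (B,hash)

6580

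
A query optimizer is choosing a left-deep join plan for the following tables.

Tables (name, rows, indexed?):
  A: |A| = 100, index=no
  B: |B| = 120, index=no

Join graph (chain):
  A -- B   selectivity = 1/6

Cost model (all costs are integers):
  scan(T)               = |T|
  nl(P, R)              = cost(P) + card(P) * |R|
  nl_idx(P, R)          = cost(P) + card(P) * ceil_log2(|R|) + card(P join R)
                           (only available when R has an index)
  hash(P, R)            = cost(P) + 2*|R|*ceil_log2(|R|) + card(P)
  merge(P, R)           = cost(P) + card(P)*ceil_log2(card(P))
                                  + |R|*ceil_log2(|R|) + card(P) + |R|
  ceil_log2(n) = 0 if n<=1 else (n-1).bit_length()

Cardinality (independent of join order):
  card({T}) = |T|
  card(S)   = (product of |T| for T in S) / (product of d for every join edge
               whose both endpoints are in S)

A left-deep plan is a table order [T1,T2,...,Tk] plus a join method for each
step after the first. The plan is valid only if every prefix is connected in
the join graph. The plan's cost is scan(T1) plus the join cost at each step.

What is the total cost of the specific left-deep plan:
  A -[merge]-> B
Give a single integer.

step 1: scan A: cost=100, card=100
step 2: join B via merge
    card(P join B) = 100*120/(6) = 2000
    cost = 100 + 100*7 + 120*7 + 100 + 120 = 1860

1860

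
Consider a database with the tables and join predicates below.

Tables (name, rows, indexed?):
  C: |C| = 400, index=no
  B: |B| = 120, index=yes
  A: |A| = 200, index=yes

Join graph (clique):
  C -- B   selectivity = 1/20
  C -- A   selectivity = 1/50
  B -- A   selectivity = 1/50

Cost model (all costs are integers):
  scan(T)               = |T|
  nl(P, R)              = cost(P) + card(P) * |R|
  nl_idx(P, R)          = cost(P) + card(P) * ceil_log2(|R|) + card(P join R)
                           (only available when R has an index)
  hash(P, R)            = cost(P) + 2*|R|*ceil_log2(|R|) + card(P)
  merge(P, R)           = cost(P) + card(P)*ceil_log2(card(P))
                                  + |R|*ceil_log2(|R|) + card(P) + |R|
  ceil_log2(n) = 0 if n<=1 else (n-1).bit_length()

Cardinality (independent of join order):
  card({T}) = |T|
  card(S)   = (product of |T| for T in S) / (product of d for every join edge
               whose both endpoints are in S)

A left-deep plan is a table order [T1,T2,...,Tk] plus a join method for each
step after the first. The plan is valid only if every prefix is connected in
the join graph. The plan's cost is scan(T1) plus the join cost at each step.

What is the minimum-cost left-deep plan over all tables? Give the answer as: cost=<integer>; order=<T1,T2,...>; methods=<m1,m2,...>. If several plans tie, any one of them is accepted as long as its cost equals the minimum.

Selinger DP (subsets sized 1..n):
  {C}: scan cost=400, card=400
  {B}: scan cost=120, card=120
  {A}: scan cost=200, card=200
  {BC}: card=2400; try (B,hash)→2480, (C,merge)→5080, (B,merge)→5360, (B,nl_idx)→5600, (C,hash)→7440, (C,nl)→48120 …(+1); best=2480 via (B,hash)
  {AC}: card=1600; try (A,hash)→4000, (A,nl_idx)→5200, (C,merge)→6000, (A,merge)→6200, (C,hash)→7600, (C,nl)→80200 …(+1); best=4000 via (A,hash)
  {AB}: card=480; try (A,nl_idx)→1560, (B,hash)→2080, (B,nl_idx)→2080, (A,merge)→2880, (B,merge)→2960, (A,hash)→3440 …(+2); best=1560 via (A,nl_idx)
  {ABC}: card=192; try (B,hash)→7280, (A,hash)→8080, (C,hash)→9240, (C,merge)→10360, (B,nl_idx)→15392, (A,nl_idx)→21872 …(+5); best=7280 via (B,hash)

cost=7280; order=C,A,B; methods=hash,hash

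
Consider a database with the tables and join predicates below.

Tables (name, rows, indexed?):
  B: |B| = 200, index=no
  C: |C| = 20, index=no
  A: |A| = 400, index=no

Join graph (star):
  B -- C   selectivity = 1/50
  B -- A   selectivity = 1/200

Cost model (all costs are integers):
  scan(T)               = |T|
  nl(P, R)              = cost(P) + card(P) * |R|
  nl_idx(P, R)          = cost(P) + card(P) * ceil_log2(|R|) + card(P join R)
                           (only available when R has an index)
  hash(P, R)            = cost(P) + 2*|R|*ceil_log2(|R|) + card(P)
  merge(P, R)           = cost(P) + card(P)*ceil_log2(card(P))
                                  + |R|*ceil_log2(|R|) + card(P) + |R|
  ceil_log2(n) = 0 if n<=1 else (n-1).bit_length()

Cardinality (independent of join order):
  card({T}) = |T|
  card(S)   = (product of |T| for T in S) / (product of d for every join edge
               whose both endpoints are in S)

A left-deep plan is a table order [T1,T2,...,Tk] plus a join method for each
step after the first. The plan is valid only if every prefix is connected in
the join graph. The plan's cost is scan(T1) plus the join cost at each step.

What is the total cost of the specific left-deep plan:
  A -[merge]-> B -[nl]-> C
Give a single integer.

step 1: scan A: cost=400, card=400
step 2: join B via merge
    card(P join B) = 400*200/(200) = 400
    cost = 400 + 400*9 + 200*8 + 400 + 200 = 6200
step 3: join C via nl
    card(P join C) = 400*20/(50) = 160
    cost = 6200 + 400*20 = 14200

14200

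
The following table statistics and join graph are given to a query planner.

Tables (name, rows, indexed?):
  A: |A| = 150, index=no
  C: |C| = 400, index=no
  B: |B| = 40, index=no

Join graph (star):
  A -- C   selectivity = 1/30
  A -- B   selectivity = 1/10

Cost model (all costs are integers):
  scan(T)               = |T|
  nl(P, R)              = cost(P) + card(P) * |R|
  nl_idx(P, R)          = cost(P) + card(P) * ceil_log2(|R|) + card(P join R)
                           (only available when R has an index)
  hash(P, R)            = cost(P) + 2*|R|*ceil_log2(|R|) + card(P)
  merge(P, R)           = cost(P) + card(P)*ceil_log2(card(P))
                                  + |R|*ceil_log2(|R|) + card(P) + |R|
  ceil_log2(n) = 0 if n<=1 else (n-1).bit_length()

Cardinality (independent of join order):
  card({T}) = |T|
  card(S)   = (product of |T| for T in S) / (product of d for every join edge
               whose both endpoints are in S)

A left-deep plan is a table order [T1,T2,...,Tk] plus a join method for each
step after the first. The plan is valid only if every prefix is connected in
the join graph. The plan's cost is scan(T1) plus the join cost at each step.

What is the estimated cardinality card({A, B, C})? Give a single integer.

8000

Tables in S: A(150), B(40), C(400)
Edges inside S: A-C(d=30), A-B(d=10)
numerator = 150 * 40 * 400 = 2400000
denominator = 30 * 10 = 300
card(S) = 2400000 / 300 = 8000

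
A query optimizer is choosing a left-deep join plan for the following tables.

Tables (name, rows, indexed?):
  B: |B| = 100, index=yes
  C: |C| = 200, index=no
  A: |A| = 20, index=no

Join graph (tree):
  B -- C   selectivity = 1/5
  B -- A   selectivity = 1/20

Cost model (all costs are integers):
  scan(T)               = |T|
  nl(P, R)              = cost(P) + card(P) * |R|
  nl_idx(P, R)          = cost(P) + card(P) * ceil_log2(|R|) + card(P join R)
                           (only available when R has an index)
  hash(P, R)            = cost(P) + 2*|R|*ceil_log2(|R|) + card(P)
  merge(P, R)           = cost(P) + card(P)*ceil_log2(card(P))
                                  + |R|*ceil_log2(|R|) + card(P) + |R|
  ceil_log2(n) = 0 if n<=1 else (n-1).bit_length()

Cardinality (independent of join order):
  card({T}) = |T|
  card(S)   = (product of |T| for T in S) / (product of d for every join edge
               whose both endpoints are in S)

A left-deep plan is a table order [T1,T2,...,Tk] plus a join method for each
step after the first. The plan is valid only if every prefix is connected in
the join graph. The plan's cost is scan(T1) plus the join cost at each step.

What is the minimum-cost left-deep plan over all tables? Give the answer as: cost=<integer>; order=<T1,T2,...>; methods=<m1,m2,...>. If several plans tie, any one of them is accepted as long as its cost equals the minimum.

Selinger DP (subsets sized 1..n):
  {B}: scan cost=100, card=100
  {C}: scan cost=200, card=200
  {A}: scan cost=20, card=20
  {BC}: card=4000; try (B,hash)→1800, (C,merge)→2700, (B,merge)→2800, (C,hash)→3400, (B,nl_idx)→5600, (C,nl)→20100 …(+1); best=1800 via (B,hash)
  {AB}: card=100; try (B,nl_idx)→260, (A,hash)→400, (B,merge)→940, (A,merge)→1020, (B,hash)→1440, (B,nl)→2020 …(+1); best=260 via (B,nl_idx)
  {ABC}: card=4000; try (C,merge)→2860, (C,hash)→3560, (A,hash)→6000, (C,nl)→20260, (A,merge)→53920, (A,nl)→81800; best=2860 via (C,merge)

cost=2860; order=A,B,C; methods=nl_idx,merge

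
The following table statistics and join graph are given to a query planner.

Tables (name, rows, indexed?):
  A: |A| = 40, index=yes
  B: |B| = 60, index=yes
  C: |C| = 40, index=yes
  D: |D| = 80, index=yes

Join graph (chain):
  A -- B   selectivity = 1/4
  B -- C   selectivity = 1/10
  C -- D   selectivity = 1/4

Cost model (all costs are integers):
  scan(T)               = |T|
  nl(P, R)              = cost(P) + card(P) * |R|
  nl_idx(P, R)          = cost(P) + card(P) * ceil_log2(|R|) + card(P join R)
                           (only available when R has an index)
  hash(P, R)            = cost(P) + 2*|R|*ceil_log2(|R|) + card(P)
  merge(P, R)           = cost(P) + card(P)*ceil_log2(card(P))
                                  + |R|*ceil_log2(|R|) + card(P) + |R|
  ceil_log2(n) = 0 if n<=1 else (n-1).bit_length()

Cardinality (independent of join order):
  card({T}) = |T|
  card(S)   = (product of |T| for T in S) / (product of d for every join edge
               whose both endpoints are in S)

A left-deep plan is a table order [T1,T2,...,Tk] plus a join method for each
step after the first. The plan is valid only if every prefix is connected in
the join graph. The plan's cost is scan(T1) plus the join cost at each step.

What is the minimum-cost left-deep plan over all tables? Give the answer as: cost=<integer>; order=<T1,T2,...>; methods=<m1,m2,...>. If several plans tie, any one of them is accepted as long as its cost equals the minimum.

cost=4760; order=C,B,A,D; methods=nl_idx,hash,hash

Selinger DP (subsets sized 1..n):
  {A}: scan cost=40, card=40
  {B}: scan cost=60, card=60
  {C}: scan cost=40, card=40
  {D}: scan cost=80, card=80
  {AB}: card=600; try (A,hash)→600, (B,merge)→740, (A,merge)→760, (B,hash)→800, (B,nl_idx)→880, (A,nl_idx)→1020 …(+2); best=600 via (A,hash)
  {BC}: card=240; try (B,nl_idx)→520, (C,hash)→600, (C,nl_idx)→660, (B,merge)→740, (C,merge)→760, (B,hash)→800 …(+2); best=520 via (B,nl_idx)
  {CD}: card=800; try (C,hash)→640, (D,merge)→960, (C,merge)→1000, (D,nl_idx)→1120, (D,hash)→1200, (C,nl_idx)→1360 …(+2); best=640 via (C,hash)
  {ABC}: card=2400; try (A,hash)→1240, (C,hash)→1680, (A,merge)→2960, (A,nl_idx)→4360, (C,nl_idx)→6600, (C,merge)→7480 …(+2); best=1240 via (A,hash)
  {BCD}: card=4800; try (D,hash)→1880, (B,hash)→2160, (D,merge)→3320, (D,nl_idx)→7000, (B,merge)→9860, (B,nl_idx)→10240 …(+2); best=1880 via (D,hash)
  {ABCD}: card=48000; try (D,hash)→4760, (A,hash)→7160, (D,merge)→33080, (D,nl_idx)→66040, (A,merge)→69360, (A,nl_idx)→78680 …(+2); best=4760 via (D,hash)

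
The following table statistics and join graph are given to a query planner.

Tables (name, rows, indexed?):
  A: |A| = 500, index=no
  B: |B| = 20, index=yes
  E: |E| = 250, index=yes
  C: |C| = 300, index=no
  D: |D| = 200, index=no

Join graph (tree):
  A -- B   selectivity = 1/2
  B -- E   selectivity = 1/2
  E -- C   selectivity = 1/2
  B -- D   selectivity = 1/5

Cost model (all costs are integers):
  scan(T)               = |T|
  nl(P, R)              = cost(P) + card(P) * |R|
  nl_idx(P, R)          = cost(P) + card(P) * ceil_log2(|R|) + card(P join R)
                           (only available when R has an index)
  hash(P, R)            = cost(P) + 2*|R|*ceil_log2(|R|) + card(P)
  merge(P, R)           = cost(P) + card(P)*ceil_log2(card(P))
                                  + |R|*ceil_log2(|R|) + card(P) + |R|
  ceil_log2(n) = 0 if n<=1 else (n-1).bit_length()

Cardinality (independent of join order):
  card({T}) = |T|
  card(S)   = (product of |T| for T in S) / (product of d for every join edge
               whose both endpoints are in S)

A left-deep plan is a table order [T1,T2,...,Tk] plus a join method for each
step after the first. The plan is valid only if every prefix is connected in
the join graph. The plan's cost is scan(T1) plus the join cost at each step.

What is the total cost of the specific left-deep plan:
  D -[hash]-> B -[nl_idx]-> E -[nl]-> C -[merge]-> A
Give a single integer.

step 1: scan D: cost=200, card=200
step 2: join B via hash
    card(P join B) = 200*20/(5) = 800
    cost = 200 + 2*20*5 + 200 = 600
step 3: join E via nl_idx
    card(P join E) = 800*250/(2) = 100000
    cost = 600 + 800*8 + 100000 = 107000
step 4: join C via nl
    card(P join C) = 100000*300/(2) = 15000000
    cost = 107000 + 100000*300 = 30107000
step 5: join A via merge
    card(P join A) = 15000000*500/(2) = 3750000000
    cost = 30107000 + 15000000*24 + 500*9 + 15000000 + 500 = 405112000

405112000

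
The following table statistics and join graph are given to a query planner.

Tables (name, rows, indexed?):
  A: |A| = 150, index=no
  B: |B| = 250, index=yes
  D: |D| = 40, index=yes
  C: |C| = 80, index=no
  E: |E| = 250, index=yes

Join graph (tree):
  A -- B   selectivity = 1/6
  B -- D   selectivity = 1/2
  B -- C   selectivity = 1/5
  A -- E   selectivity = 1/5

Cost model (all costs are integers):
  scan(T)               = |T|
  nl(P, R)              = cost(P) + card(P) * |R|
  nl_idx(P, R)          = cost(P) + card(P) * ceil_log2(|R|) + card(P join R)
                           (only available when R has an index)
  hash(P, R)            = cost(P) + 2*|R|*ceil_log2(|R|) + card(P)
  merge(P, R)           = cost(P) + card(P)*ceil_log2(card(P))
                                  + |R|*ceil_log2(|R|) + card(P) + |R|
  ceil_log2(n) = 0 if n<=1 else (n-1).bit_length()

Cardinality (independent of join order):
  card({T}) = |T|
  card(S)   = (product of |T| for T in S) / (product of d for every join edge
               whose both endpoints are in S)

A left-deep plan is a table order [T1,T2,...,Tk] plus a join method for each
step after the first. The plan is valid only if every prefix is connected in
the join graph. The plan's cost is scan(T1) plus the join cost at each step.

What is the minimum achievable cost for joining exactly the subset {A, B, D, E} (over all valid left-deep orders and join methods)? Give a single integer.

Selinger DP over subsets of {A,B,D,E}:
  {A}: scan cost=150, card=150
  {B}: scan cost=250, card=250
  {D}: scan cost=40, card=40
  {E}: scan cost=250, card=250
  {AB}: card=6250; try (A,hash)→2900, (B,merge)→3750, (A,merge)→3850, (B,hash)→4300, (B,nl_idx)→7600, (B,nl)→37650 …(+1); best=2900 via (A,hash)
  {AE}: card=7500; try (A,hash)→2900, (E,merge)→3750, (A,merge)→3850, (E,hash)→4300, (E,nl_idx)→8850, (E,nl)→37650 …(+1); best=2900 via (A,hash)
  {BD}: card=5000; try (D,hash)→980, (B,merge)→2570, (D,merge)→2780, (B,hash)→4080, (B,nl_idx)→5360, (D,nl_idx)→6750 …(+2); best=980 via (D,hash)
  {ABD}: card=125000; try (A,hash)→8380, (D,hash)→9630, (A,merge)→72330, (D,merge)→90680, (D,nl_idx)→165400, (D,nl)→252900 …(+1); best=8380 via (A,hash)
  {ABE}: card=312500; try (E,hash)→13150, (B,hash)→14400, (E,merge)→92650, (B,merge)→110150, (E,nl_idx)→365400, (B,nl_idx)→375400 …(+2); best=13150 via (E,hash)
  {ABDE}: card=6250000; try (E,hash)→137380, (D,hash)→326130, (E,merge)→2260630, (D,merge)→6263430, (E,nl_idx)→7258380, (D,nl_idx)→8138150 …(+2); best=137380 via (E,hash)

137380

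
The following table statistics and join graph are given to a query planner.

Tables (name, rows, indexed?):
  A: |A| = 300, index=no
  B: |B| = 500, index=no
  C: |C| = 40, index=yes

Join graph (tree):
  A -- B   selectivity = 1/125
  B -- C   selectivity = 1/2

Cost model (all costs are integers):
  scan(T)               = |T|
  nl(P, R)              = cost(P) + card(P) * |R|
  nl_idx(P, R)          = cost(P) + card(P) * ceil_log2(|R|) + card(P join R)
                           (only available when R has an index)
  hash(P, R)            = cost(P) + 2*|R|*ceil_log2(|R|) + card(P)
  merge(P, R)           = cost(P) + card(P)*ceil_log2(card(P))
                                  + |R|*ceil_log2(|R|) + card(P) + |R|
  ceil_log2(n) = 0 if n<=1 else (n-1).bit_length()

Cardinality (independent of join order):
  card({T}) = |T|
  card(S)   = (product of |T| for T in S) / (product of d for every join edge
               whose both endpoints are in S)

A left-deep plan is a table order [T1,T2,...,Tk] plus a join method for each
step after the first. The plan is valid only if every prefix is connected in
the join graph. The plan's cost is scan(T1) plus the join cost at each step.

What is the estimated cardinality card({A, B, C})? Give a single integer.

Tables in S: A(300), B(500), C(40)
Edges inside S: A-B(d=125), B-C(d=2)
numerator = 300 * 500 * 40 = 6000000
denominator = 125 * 2 = 250
card(S) = 6000000 / 250 = 24000

24000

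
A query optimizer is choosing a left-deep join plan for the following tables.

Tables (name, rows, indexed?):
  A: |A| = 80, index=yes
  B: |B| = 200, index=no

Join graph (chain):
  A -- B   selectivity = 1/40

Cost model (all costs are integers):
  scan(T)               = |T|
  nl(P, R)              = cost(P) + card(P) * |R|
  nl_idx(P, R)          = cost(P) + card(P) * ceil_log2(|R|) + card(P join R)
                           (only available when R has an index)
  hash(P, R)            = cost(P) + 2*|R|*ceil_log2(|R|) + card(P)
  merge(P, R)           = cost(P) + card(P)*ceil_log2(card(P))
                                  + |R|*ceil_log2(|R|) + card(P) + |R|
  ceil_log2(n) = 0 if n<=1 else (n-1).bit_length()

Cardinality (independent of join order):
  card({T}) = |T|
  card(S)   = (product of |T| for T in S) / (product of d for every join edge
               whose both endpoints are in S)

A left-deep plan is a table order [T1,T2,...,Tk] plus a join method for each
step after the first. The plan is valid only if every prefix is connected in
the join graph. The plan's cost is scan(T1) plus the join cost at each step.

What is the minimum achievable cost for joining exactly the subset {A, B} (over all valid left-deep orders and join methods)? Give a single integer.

Selinger DP over subsets of {A,B}:
  {A}: scan cost=80, card=80
  {B}: scan cost=200, card=200
  {AB}: card=400; try (A,hash)→1520, (A,nl_idx)→2000, (B,merge)→2520, (A,merge)→2640, (B,hash)→3360, (B,nl)→16080 …(+1); best=1520 via (A,hash)

1520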